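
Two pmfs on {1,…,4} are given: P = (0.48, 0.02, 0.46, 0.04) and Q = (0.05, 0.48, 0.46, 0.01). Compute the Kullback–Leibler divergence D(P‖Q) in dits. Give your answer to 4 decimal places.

D(P‖Q) = Σ p·log₁₀(p/q).
  0.48·log₁₀(0.48/0.05) = 0.47149
  0.02·log₁₀(0.02/0.48) = -0.02760
  0.46·log₁₀(0.46/0.46) = 0.00000
  0.04·log₁₀(0.04/0.01) = 0.02408
D(P‖Q) = 0.4680 dits.

0.4680 dits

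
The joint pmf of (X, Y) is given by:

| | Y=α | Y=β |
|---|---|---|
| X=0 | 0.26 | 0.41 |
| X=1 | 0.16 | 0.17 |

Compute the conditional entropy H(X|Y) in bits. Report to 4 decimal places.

Marginals: p(X) = (0.6700, 0.3300), p(Y) = (0.4200, 0.5800).
H(X|Y) = Σ p(Y) · H(X|Y=·).
  Y=α: p=0.4200, H(X|Y=α) = 0.9587
  Y=β: p=0.5800, H(X|Y=β) = 0.8727
Weighted sum = 0.9088 bits.

0.9088 bits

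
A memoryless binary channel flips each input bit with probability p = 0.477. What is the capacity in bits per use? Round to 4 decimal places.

Binary symmetric channel: C = 1 − h₂(ε) where h₂ is the binary entropy function.
h₂(0.477) = −0.477·log₂0.477 − 0.523·log₂0.523 = 0.9985.
C = 1 − 0.9985 = 0.0015 bits per channel use.

0.0015 bits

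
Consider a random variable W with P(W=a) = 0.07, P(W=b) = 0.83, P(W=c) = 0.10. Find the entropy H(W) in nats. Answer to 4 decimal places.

H(W) = −Σ p·ln p.
  −(0.07)·ln(0.07) = 0.18615
  −(0.83)·ln(0.83) = 0.15465
  −(0.10)·ln(0.10) = 0.23026
Sum: 0.18615 + 0.15465 + 0.23026 = 0.5711 nats.

0.5711 nats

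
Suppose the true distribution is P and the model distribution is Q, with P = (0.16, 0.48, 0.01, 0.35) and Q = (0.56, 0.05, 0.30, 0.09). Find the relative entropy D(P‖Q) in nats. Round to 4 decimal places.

D(P‖Q) = Σ p·ln(p/q).
  0.16·ln(0.16/0.56) = -0.20044
  0.48·ln(0.48/0.05) = 1.08565
  0.01·ln(0.01/0.30) = -0.03401
  0.35·ln(0.35/0.09) = 0.47534
D(P‖Q) = 1.3265 nats.

1.3265 nats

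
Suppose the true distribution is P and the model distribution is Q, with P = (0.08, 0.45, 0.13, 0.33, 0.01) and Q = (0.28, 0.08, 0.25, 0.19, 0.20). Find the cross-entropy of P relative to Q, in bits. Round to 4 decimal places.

H(P,Q) = −Σ p·log₂ q.
  −0.08·log₂(0.28) = 0.14692
  −0.45·log₂(0.08) = 1.63974
  −0.13·log₂(0.25) = 0.26000
  −0.33·log₂(0.19) = 0.79066
  −0.01·log₂(0.20) = 0.02322
H(P,Q) = 2.8605 bits.

2.8605 bits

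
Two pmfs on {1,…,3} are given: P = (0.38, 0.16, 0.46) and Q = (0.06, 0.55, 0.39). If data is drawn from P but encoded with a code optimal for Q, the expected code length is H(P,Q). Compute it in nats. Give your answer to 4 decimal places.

H(P,Q) = −Σ p·ln q.
  −0.38·ln(0.06) = 1.06910
  −0.16·ln(0.55) = 0.09565
  −0.46·ln(0.39) = 0.43314
H(P,Q) = 1.5979 nats.

1.5979 nats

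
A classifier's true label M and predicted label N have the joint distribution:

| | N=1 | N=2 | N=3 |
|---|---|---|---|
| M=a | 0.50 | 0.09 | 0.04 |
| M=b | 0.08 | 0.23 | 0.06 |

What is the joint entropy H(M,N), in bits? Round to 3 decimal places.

H(M,N) = −Σ p(x,y)·log₂ p(x,y) over all 6 cells.
  cell (a,1): −0.50·log₂0.50 = 0.5000
  cell (a,2): −0.09·log₂0.09 = 0.3127
  cell (a,3): −0.04·log₂0.04 = 0.1858
  cell (b,1): −0.08·log₂0.08 = 0.2915
  cell (b,2): −0.23·log₂0.23 = 0.4877
  cell (b,3): −0.06·log₂0.06 = 0.2435
Sum = 2.021 bits.

2.021 bits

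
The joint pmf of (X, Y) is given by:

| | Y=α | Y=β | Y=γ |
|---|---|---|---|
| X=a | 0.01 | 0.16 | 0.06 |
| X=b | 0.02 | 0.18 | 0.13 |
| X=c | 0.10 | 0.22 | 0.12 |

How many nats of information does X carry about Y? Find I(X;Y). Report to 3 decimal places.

0.040 nats

Marginals: p(X) = (0.2300, 0.3300, 0.4400), p(Y) = (0.1300, 0.5600, 0.3100).
I(X;Y) = H(X) + H(Y) − H(X,Y).
H(X) = 1.0651, H(Y) = 0.9530, H(X,Y) = 1.9780.
I(X;Y) = 1.0651 + 0.9530 − 1.9780 = 0.040 nats.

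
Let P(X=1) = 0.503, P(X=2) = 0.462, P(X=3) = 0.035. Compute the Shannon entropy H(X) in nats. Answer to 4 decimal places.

0.8197 nats

H(X) = −Σ p·ln p.
  −(0.503)·ln(0.503) = 0.34564
  −(0.462)·ln(0.462) = 0.35675
  −(0.035)·ln(0.035) = 0.11733
Sum: 0.34564 + 0.35675 + 0.11733 = 0.8197 nats.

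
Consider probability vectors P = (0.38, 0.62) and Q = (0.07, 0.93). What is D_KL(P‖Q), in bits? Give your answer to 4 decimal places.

0.5647 bits

D(P‖Q) = Σ p·log₂(p/q).
  0.38·log₂(0.38/0.07) = 0.92742
  0.62·log₂(0.62/0.93) = -0.36268
D(P‖Q) = 0.5647 bits.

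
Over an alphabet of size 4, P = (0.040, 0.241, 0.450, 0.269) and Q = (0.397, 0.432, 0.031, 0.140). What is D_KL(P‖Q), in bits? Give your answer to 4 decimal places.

D(P‖Q) = Σ p·log₂(p/q).
  0.040·log₂(0.040/0.397) = -0.13244
  0.241·log₂(0.241/0.432) = -0.20292
  0.450·log₂(0.450/0.031) = 1.73681
  0.269·log₂(0.269/0.140) = 0.25345
D(P‖Q) = 1.6549 bits.

1.6549 bits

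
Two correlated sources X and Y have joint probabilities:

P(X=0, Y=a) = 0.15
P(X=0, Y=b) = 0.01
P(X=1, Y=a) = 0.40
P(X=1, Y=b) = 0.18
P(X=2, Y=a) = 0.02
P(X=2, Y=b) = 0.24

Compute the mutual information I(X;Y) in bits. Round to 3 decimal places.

0.312 bits

Marginals: p(X) = (0.1600, 0.5800, 0.2600), p(Y) = (0.5700, 0.4300).
I(X;Y) = H(X) + H(Y) − H(X,Y).
H(X) = 1.3841, H(Y) = 0.9858, H(X,Y) = 2.0581.
I(X;Y) = 1.3841 + 0.9858 − 2.0581 = 0.312 bits.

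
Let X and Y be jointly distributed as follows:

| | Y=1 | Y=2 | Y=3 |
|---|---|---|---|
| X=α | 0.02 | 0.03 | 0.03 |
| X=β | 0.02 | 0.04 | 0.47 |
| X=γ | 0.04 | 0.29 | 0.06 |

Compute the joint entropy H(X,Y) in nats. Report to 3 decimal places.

1.507 nats

H(X,Y) = −Σ p(x,y)·ln p(x,y) over all 9 cells.
  cell (α,1): −0.02·ln0.02 = 0.0782
  cell (α,2): −0.03·ln0.03 = 0.1052
  cell (α,3): −0.03·ln0.03 = 0.1052
  cell (β,1): −0.02·ln0.02 = 0.0782
  cell (β,2): −0.04·ln0.04 = 0.1288
  cell (β,3): −0.47·ln0.47 = 0.3549
  cell (γ,1): −0.04·ln0.04 = 0.1288
  cell (γ,2): −0.29·ln0.29 = 0.3590
  cell (γ,3): −0.06·ln0.06 = 0.1688
Sum = 1.507 nats.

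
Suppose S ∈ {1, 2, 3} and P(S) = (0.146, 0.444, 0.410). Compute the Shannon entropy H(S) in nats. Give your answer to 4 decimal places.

H(S) = −Σ p·ln p.
  −(0.146)·ln(0.146) = 0.28093
  −(0.444)·ln(0.444) = 0.36050
  −(0.410)·ln(0.410) = 0.36556
Sum: 0.28093 + 0.36050 + 0.36556 = 1.0070 nats.

1.0070 nats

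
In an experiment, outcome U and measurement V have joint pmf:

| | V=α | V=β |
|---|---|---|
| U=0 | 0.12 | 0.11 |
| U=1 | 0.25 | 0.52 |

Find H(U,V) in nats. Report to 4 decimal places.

H(U,V) = −Σ p(x,y)·ln p(x,y) over all 4 cells.
  cell (0,α): −0.12·ln0.12 = 0.25443
  cell (0,β): −0.11·ln0.11 = 0.24280
  cell (1,α): −0.25·ln0.25 = 0.34657
  cell (1,β): −0.52·ln0.52 = 0.34004
Sum = 1.1838 nats.

1.1838 nats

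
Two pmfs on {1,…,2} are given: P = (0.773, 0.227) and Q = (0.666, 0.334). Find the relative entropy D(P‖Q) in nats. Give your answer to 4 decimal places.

D(P‖Q) = Σ p·ln(p/q).
  0.773·ln(0.773/0.666) = 0.11517
  0.227·ln(0.227/0.334) = -0.08767
D(P‖Q) = 0.0275 nats.

0.0275 nats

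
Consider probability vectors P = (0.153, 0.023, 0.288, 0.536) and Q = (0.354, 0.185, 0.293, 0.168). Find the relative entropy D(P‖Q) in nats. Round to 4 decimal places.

0.4406 nats

D(P‖Q) = Σ p·ln(p/q).
  0.153·ln(0.153/0.354) = -0.12835
  0.023·ln(0.023/0.185) = -0.04795
  0.288·ln(0.288/0.293) = -0.00496
  0.536·ln(0.536/0.168) = 0.62185
D(P‖Q) = 0.4406 nats.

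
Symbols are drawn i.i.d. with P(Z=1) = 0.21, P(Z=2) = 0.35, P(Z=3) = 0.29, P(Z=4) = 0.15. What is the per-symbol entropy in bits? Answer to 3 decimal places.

H(Z) = −Σ p·log₂ p.
  −(0.21)·log₂(0.21) = 0.4728
  −(0.35)·log₂(0.35) = 0.5301
  −(0.29)·log₂(0.29) = 0.5179
  −(0.15)·log₂(0.15) = 0.4105
Sum: 0.4728 + 0.5301 + 0.5179 + 0.4105 = 1.931 bits.

1.931 bits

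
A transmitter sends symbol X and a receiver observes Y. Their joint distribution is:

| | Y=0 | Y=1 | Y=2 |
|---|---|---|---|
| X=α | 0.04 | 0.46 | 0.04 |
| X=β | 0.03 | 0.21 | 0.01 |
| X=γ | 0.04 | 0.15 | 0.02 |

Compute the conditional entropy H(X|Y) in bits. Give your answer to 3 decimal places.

1.433 bits

Marginals: p(X) = (0.5400, 0.2500, 0.2100), p(Y) = (0.1100, 0.8200, 0.0700).
H(X|Y) = Σ p(Y) · H(X|Y=·).
  Y=0: p=0.1100, H(X|Y=0) = 1.5726
  Y=1: p=0.8200, H(X|Y=1) = 1.4194
  Y=2: p=0.0700, H(X|Y=2) = 1.3788
Weighted sum = 1.433 bits.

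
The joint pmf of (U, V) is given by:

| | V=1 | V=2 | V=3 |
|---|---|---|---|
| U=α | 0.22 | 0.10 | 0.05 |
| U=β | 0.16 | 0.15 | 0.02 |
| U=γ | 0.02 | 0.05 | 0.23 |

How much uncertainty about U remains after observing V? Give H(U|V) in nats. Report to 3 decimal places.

0.846 nats

Chain rule: H(U|V) = H(U,V) − H(V).
Marginals: p(U) = (0.3700, 0.3300, 0.3000), p(V) = (0.4000, 0.3000, 0.3000).
H(U,V) = 1.9352 nats; H(V) = 1.0889 nats.
H(U|V) = 1.9352 − 1.0889 = 0.846 nats.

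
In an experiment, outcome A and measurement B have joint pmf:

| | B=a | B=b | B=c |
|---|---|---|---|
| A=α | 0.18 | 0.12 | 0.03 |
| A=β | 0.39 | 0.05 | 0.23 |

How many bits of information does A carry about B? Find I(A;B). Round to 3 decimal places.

Marginals: p(A) = (0.3300, 0.6700), p(B) = (0.5700, 0.1700, 0.2600).
I(A;B) = Σ p(x,y)·log₂[p(x,y)/(p(x)p(y))].
  (α,a): 0.18·log₂(0.9569) = -0.0114
  (α,b): 0.12·log₂(2.1390) = 0.1316
  (α,c): 0.03·log₂(0.3497) = -0.0455
  (β,a): 0.39·log₂(1.0212) = 0.0118
  (β,b): 0.05·log₂(0.4390) = -0.0594
  (β,c): 0.23·log₂(1.3203) = 0.0922
Sum = 0.119 bits.

0.119 bits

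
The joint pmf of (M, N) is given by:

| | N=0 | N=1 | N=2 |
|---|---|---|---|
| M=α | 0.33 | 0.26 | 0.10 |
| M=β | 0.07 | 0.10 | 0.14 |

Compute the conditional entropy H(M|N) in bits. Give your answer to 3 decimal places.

Marginals: p(M) = (0.6900, 0.3100), p(N) = (0.4000, 0.3600, 0.2400).
H(M|N) = Σ p(N) · H(M|N=·).
  N=0: p=0.4000, H(M|N=0) = 0.6690
  N=1: p=0.3600, H(M|N=1) = 0.8524
  N=2: p=0.2400, H(M|N=2) = 0.9799
Weighted sum = 0.810 bits.

0.810 bits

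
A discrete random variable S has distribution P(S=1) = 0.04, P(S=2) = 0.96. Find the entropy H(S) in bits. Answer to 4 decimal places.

0.2423 bits

H(S) = −Σ p·log₂ p.
  −(0.04)·log₂(0.04) = 0.18575
  −(0.96)·log₂(0.96) = 0.05654
Sum: 0.18575 + 0.05654 = 0.2423 bits.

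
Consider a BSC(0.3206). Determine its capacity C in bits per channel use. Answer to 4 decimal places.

0.0950 bits

Binary symmetric channel: C = 1 − h₂(ε) where h₂ is the binary entropy function.
h₂(0.3206) = −0.3206·log₂0.3206 − 0.6794·log₂0.6794 = 0.9050.
C = 1 − 0.9050 = 0.0950 bits per channel use.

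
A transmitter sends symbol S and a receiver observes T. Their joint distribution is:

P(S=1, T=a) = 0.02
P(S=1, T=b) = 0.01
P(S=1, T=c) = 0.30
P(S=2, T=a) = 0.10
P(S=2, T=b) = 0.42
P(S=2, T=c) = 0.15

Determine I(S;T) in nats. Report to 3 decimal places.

0.246 nats

Marginals: p(S) = (0.3300, 0.6700), p(T) = (0.1200, 0.4300, 0.4500).
I(S;T) = Σ p(x,y)·ln[p(x,y)/(p(x)p(y))].
  (1,a): 0.02·ln(0.5051) = -0.0137
  (1,b): 0.01·ln(0.0705) = -0.0265
  (1,c): 0.30·ln(2.0202) = 0.2110
  (2,a): 0.10·ln(1.2438) = 0.0218
  (2,b): 0.42·ln(1.4578) = 0.1583
  (2,c): 0.15·ln(0.4975) = -0.1047
Sum = 0.246 nats.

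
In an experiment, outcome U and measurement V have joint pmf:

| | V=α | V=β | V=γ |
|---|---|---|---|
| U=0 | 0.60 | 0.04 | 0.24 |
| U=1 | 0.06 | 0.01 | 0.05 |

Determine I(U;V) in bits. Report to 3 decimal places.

0.011 bits

Marginals: p(U) = (0.8800, 0.1200), p(V) = (0.6600, 0.0500, 0.2900).
I(U;V) = Σ p(x,y)·log₂[p(x,y)/(p(x)p(y))].
  (0,α): 0.60·log₂(1.0331) = 0.0282
  (0,β): 0.04·log₂(0.9091) = -0.0055
  (0,γ): 0.24·log₂(0.9404) = -0.0213
  (1,α): 0.06·log₂(0.7576) = -0.0240
  (1,β): 0.01·log₂(1.6667) = 0.0074
  (1,γ): 0.05·log₂(1.4368) = 0.0261
Sum = 0.011 bits.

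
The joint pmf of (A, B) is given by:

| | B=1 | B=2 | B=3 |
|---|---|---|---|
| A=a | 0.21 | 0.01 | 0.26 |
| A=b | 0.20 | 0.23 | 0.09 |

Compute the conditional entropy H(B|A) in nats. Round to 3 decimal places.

0.908 nats

Chain rule: H(B|A) = H(A,B) − H(A).
Marginals: p(A) = (0.4800, 0.5200), p(B) = (0.4100, 0.2400, 0.3500).
H(A,B) = 1.6007 nats; H(A) = 0.6923 nats.
H(B|A) = 1.6007 − 0.6923 = 0.908 nats.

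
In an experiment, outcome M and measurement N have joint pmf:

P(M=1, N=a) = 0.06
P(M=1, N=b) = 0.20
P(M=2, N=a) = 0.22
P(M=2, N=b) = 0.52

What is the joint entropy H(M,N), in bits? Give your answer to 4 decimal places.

H(M,N) = −Σ p(x,y)·log₂ p(x,y) over all 4 cells.
  cell (1,a): −0.06·log₂0.06 = 0.24353
  cell (1,b): −0.20·log₂0.20 = 0.46439
  cell (2,a): −0.22·log₂0.22 = 0.48057
  cell (2,b): −0.52·log₂0.52 = 0.49058
Sum = 1.6791 bits.

1.6791 bits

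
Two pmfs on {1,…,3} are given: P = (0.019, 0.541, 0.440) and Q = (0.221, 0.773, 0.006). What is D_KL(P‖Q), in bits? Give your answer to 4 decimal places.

D(P‖Q) = Σ p·log₂(p/q).
  0.019·log₂(0.019/0.221) = -0.06726
  0.541·log₂(0.541/0.773) = -0.27853
  0.440·log₂(0.440/0.006) = 2.72641
D(P‖Q) = 2.3806 bits.

2.3806 bits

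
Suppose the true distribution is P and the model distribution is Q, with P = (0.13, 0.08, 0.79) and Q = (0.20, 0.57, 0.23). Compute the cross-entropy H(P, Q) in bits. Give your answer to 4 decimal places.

H(P,Q) = −Σ p·log₂ q.
  −0.13·log₂(0.20) = 0.30185
  −0.08·log₂(0.57) = 0.06488
  −0.79·log₂(0.23) = 1.67503
H(P,Q) = 2.0418 bits.

2.0418 bits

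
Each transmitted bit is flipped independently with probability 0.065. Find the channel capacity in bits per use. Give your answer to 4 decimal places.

0.6530 bits

Binary symmetric channel: C = 1 − h₂(ε) where h₂ is the binary entropy function.
h₂(0.065) = −0.065·log₂0.065 − 0.935·log₂0.935 = 0.3470.
C = 1 − 0.3470 = 0.6530 bits per channel use.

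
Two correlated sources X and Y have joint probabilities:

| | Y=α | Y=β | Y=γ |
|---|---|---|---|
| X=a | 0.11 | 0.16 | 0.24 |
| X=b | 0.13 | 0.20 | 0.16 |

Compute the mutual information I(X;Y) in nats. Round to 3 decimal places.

0.011 nats

Marginals: p(X) = (0.5100, 0.4900), p(Y) = (0.2400, 0.3600, 0.4000).
I(X;Y) = H(X) + H(Y) − H(X,Y).
H(X) = 0.6929, H(Y) = 1.0768, H(X,Y) = 1.7589.
I(X;Y) = 0.6929 + 1.0768 − 1.7589 = 0.011 nats.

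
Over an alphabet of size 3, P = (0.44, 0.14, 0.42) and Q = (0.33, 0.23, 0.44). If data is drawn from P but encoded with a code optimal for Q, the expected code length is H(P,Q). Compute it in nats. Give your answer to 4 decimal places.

1.0384 nats

H(P,Q) = −Σ p·ln q.
  −0.44·ln(0.33) = 0.48781
  −0.14·ln(0.23) = 0.20575
  −0.42·ln(0.44) = 0.34481
H(P,Q) = 1.0384 nats.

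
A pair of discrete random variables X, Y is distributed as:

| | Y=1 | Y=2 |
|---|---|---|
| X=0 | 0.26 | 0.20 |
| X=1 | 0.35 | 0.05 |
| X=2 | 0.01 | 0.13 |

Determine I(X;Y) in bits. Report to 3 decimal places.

Marginals: p(X) = (0.4600, 0.4000, 0.1400), p(Y) = (0.6200, 0.3800).
I(X;Y) = H(X) + H(Y) − H(X,Y).
H(X) = 1.4412, H(Y) = 0.9580, H(X,Y) = 2.1650.
I(X;Y) = 1.4412 + 0.9580 − 2.1650 = 0.234 bits.

0.234 bits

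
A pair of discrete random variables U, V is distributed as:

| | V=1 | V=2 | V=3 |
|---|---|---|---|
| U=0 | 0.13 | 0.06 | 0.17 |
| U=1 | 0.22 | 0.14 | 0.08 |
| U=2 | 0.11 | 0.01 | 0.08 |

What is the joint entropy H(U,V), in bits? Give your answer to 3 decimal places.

H(U,V) = −Σ p(x,y)·log₂ p(x,y) over all 9 cells.
  cell (0,1): −0.13·log₂0.13 = 0.3826
  cell (0,2): −0.06·log₂0.06 = 0.2435
  cell (0,3): −0.17·log₂0.17 = 0.4346
  cell (1,1): −0.22·log₂0.22 = 0.4806
  cell (1,2): −0.14·log₂0.14 = 0.3971
  cell (1,3): −0.08·log₂0.08 = 0.2915
  cell (2,1): −0.11·log₂0.11 = 0.3503
  cell (2,2): −0.01·log₂0.01 = 0.0664
  cell (2,3): −0.08·log₂0.08 = 0.2915
Sum = 2.938 bits.

2.938 bits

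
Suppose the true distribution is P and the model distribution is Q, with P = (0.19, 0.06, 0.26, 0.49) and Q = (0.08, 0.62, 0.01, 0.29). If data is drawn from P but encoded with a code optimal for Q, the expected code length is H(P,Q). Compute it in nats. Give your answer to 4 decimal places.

H(P,Q) = −Σ p·ln q.
  −0.19·ln(0.08) = 0.47989
  −0.06·ln(0.62) = 0.02868
  −0.26·ln(0.01) = 1.19734
  −0.49·ln(0.29) = 0.60656
H(P,Q) = 2.3125 nats.

2.3125 nats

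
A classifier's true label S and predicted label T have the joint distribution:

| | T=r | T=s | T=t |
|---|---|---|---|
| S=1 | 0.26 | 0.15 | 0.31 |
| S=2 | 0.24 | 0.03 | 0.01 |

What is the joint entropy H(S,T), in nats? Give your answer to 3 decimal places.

1.492 nats

H(S,T) = −Σ p(x,y)·ln p(x,y) over all 6 cells.
  cell (1,r): −0.26·ln0.26 = 0.3502
  cell (1,s): −0.15·ln0.15 = 0.2846
  cell (1,t): −0.31·ln0.31 = 0.3631
  cell (2,r): −0.24·ln0.24 = 0.3425
  cell (2,s): −0.03·ln0.03 = 0.1052
  cell (2,t): −0.01·ln0.01 = 0.0461
Sum = 1.492 nats.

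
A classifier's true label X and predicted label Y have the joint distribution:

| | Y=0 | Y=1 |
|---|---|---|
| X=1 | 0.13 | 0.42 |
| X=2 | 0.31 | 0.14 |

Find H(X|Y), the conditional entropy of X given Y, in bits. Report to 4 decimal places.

Marginals: p(X) = (0.5500, 0.4500), p(Y) = (0.4400, 0.5600).
H(X|Y) = Σ p(Y) · H(X|Y=·).
  Y=0: p=0.4400, H(X|Y=0) = 0.8757
  Y=1: p=0.5600, H(X|Y=1) = 0.8113
Weighted sum = 0.8396 bits.

0.8396 bits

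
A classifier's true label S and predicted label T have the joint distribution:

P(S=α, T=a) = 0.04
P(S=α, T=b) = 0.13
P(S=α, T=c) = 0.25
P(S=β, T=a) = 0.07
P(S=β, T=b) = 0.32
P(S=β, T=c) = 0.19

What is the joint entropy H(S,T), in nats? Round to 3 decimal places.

1.607 nats

H(S,T) = −Σ p(x,y)·ln p(x,y) over all 6 cells.
  cell (α,a): −0.04·ln0.04 = 0.1288
  cell (α,b): −0.13·ln0.13 = 0.2652
  cell (α,c): −0.25·ln0.25 = 0.3466
  cell (β,a): −0.07·ln0.07 = 0.1861
  cell (β,b): −0.32·ln0.32 = 0.3646
  cell (β,c): −0.19·ln0.19 = 0.3155
Sum = 1.607 nats.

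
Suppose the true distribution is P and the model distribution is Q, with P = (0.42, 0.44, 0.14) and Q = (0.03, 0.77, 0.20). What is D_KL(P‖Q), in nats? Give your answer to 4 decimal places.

D(P‖Q) = Σ p·ln(p/q).
  0.42·ln(0.42/0.03) = 1.10840
  0.44·ln(0.44/0.77) = -0.24623
  0.14·ln(0.14/0.20) = -0.04993
D(P‖Q) = 0.8122 nats.

0.8122 nats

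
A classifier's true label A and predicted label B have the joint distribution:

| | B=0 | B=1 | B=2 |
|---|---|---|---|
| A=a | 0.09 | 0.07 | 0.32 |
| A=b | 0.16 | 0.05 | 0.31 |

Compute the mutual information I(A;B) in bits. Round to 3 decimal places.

0.016 bits

Marginals: p(A) = (0.4800, 0.5200), p(B) = (0.2500, 0.1200, 0.6300).
I(A;B) = Σ p(x,y)·log₂[p(x,y)/(p(x)p(y))].
  (a,0): 0.09·log₂(0.7500) = -0.0374
  (a,1): 0.07·log₂(1.2153) = 0.0197
  (a,2): 0.32·log₂(1.0582) = 0.0261
  (b,0): 0.16·log₂(1.2308) = 0.0479
  (b,1): 0.05·log₂(0.8013) = -0.0160
  (b,2): 0.31·log₂(0.9463) = -0.0247
Sum = 0.016 bits.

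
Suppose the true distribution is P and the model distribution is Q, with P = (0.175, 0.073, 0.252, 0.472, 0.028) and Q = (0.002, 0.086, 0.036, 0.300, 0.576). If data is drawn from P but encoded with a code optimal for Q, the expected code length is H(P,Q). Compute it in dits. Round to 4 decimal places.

1.1674 dits

H(P,Q) = −Σ p·log₁₀ q.
  −0.175·log₁₀(0.002) = 0.47232
  −0.073·log₁₀(0.086) = 0.07778
  −0.252·log₁₀(0.036) = 0.36381
  −0.472·log₁₀(0.300) = 0.24680
  −0.028·log₁₀(0.576) = 0.00671
H(P,Q) = 1.1674 dits.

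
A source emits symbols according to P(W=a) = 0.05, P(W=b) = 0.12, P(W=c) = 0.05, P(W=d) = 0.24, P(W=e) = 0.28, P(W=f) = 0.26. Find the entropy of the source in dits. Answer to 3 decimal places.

0.696 dits

H(W) = −Σ p·log₁₀ p.
  −(0.05)·log₁₀(0.05) = 0.0651
  −(0.12)·log₁₀(0.12) = 0.1105
  −(0.05)·log₁₀(0.05) = 0.0651
  −(0.24)·log₁₀(0.24) = 0.1487
  −(0.28)·log₁₀(0.28) = 0.1548
  −(0.26)·log₁₀(0.26) = 0.1521
Sum: 0.0651 + 0.1105 + 0.0651 + 0.1487 + 0.1548 + 0.1521 = 0.696 dits.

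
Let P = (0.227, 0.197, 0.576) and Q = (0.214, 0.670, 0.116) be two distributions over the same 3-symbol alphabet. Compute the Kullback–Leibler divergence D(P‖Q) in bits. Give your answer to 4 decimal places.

D(P‖Q) = Σ p·log₂(p/q).
  0.227·log₂(0.227/0.214) = 0.01931
  0.197·log₂(0.197/0.670) = -0.34790
  0.576·log₂(0.576/0.116) = 1.33168
D(P‖Q) = 1.0031 bits.

1.0031 bits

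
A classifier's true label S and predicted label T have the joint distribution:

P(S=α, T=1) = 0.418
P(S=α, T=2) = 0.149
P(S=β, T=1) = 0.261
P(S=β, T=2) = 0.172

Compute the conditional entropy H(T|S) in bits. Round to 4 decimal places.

0.8908 bits

Marginals: p(S) = (0.5670, 0.4330), p(T) = (0.6790, 0.3210).
H(T|S) = Σ p(S) · H(T|S=·).
  S=α: p=0.5670, H(T|S=α) = 0.8309
  S=β: p=0.4330, H(T|S=β) = 0.9693
Weighted sum = 0.8908 bits.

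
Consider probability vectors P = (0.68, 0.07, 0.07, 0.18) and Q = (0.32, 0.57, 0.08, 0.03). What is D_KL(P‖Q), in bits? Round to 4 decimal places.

0.9795 bits

D(P‖Q) = Σ p·log₂(p/q).
  0.68·log₂(0.68/0.32) = 0.73947
  0.07·log₂(0.07/0.57) = -0.21179
  0.07·log₂(0.07/0.08) = -0.01349
  0.18·log₂(0.18/0.03) = 0.46529
D(P‖Q) = 0.9795 bits.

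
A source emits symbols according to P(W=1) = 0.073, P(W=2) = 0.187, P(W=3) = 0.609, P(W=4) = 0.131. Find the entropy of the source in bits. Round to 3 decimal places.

H(W) = −Σ p·log₂ p.
  −(0.073)·log₂(0.073) = 0.2756
  −(0.187)·log₂(0.187) = 0.4523
  −(0.609)·log₂(0.609) = 0.4357
  −(0.131)·log₂(0.131) = 0.3841
Sum: 0.2756 + 0.4523 + 0.4357 + 0.3841 = 1.548 bits.

1.548 bits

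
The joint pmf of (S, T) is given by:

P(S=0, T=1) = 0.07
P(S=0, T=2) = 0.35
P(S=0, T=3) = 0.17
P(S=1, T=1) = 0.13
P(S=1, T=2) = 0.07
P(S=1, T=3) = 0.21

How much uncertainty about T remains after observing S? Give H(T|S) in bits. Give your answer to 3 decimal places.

Chain rule: H(T|S) = H(S,T) − H(S).
Marginals: p(S) = (0.5900, 0.4100), p(T) = (0.2000, 0.4200, 0.3800).
H(S,T) = 2.3573 bits; H(S) = 0.9765 bits.
H(T|S) = 2.3573 − 0.9765 = 1.381 bits.

1.381 bits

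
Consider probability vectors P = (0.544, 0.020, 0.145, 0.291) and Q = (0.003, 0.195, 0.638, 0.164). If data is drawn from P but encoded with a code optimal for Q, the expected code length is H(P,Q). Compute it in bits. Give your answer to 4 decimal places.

5.4593 bits

H(P,Q) = −Σ p·log₂ q.
  −0.544·log₂(0.003) = 4.55917
  −0.020·log₂(0.195) = 0.04717
  −0.145·log₂(0.638) = 0.09401
  −0.291·log₂(0.164) = 0.75900
H(P,Q) = 5.4593 bits.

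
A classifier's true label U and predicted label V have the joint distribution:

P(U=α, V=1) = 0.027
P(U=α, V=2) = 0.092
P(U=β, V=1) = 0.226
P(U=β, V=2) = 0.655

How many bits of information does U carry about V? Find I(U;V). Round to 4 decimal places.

Marginals: p(U) = (0.1190, 0.8810), p(V) = (0.2530, 0.7470).
I(U;V) = Σ p(x,y)·log₂[p(x,y)/(p(x)p(y))].
  (α,1): 0.027·log₂(0.8968) = -0.00424
  (α,2): 0.092·log₂(1.0350) = 0.00456
  (β,1): 0.226·log₂(1.0139) = 0.00451
  (β,2): 0.655·log₂(0.9953) = -0.00447
Sum = 0.0004 bits.

0.0004 bits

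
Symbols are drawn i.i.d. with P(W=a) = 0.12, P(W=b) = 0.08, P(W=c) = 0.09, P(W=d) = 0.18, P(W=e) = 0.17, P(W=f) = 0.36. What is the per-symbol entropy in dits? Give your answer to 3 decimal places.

H(W) = −Σ p·log₁₀ p.
  −(0.12)·log₁₀(0.12) = 0.1105
  −(0.08)·log₁₀(0.08) = 0.0878
  −(0.09)·log₁₀(0.09) = 0.0941
  −(0.18)·log₁₀(0.18) = 0.1341
  −(0.17)·log₁₀(0.17) = 0.1308
  −(0.36)·log₁₀(0.36) = 0.1597
Sum: 0.1105 + 0.0878 + 0.0941 + 0.1341 + 0.1308 + 0.1597 = 0.717 dits.

0.717 dits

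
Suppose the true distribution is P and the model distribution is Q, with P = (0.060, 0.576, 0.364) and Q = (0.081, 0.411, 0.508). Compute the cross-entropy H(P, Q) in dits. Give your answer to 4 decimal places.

0.3950 dits

H(P,Q) = −Σ p·log₁₀ q.
  −0.060·log₁₀(0.081) = 0.06549
  −0.576·log₁₀(0.411) = 0.22243
  −0.364·log₁₀(0.508) = 0.10707
H(P,Q) = 0.3950 dits.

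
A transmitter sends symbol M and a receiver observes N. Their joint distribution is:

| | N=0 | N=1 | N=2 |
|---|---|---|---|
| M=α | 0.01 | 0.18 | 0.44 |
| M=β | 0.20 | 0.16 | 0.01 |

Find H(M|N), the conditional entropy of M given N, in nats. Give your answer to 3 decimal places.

Marginals: p(M) = (0.6300, 0.3700), p(N) = (0.2100, 0.3400, 0.4500).
H(M|N) = Σ p(N) · H(M|N=·).
  N=0: p=0.2100, H(M|N=0) = 0.1914
  N=1: p=0.3400, H(M|N=1) = 0.6914
  N=2: p=0.4500, H(M|N=2) = 0.1066
Weighted sum = 0.323 nats.

0.323 nats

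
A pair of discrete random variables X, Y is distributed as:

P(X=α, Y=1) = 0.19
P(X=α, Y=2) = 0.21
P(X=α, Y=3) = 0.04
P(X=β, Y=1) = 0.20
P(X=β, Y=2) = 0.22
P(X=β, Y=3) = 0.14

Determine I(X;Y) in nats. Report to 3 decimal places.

0.022 nats

Marginals: p(X) = (0.4400, 0.5600), p(Y) = (0.3900, 0.4300, 0.1800).
I(X;Y) = H(X) + H(Y) − H(X,Y).
H(X) = 0.6859, H(Y) = 1.0388, H(X,Y) = 1.7023.
I(X;Y) = 0.6859 + 1.0388 − 1.7023 = 0.022 nats.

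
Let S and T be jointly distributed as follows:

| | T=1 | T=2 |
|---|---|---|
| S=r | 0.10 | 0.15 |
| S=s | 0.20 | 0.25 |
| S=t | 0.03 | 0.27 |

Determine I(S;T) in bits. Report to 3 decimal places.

Marginals: p(S) = (0.2500, 0.4500, 0.3000), p(T) = (0.3300, 0.6700).
I(S;T) = Σ p(x,y)·log₂[p(x,y)/(p(x)p(y))].
  (r,1): 0.10·log₂(1.2121) = 0.0278
  (r,2): 0.15·log₂(0.8955) = -0.0239
  (s,1): 0.20·log₂(1.3468) = 0.0859
  (s,2): 0.25·log₂(0.8292) = -0.0676
  (t,1): 0.03·log₂(0.3030) = -0.0517
  (t,2): 0.27·log₂(1.3433) = 0.1150
Sum = 0.086 bits.

0.086 bits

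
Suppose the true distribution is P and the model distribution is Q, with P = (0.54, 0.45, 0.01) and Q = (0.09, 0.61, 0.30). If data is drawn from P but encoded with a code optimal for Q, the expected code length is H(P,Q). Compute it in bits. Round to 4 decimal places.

H(P,Q) = −Σ p·log₂ q.
  −0.54·log₂(0.09) = 1.87592
  −0.45·log₂(0.61) = 0.32090
  −0.01·log₂(0.30) = 0.01737
H(P,Q) = 2.2142 bits.

2.2142 bits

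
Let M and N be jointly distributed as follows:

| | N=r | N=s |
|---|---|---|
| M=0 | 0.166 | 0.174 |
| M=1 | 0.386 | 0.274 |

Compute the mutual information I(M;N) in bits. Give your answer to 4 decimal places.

Marginals: p(M) = (0.3400, 0.6600), p(N) = (0.5520, 0.4480).
I(M;N) = Σ p(x,y)·log₂[p(x,y)/(p(x)p(y))].
  (0,r): 0.166·log₂(0.8845) = -0.02940
  (0,s): 0.174·log₂(1.1423) = 0.03340
  (1,r): 0.386·log₂(1.0595) = 0.03219
  (1,s): 0.274·log₂(0.9267) = -0.03010
Sum = 0.0061 bits.

0.0061 bits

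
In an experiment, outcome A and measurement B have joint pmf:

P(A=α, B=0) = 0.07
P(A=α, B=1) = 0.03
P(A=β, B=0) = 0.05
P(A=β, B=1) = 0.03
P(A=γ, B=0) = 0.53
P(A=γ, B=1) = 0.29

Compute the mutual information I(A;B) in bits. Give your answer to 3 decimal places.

0.001 bits

Marginals: p(A) = (0.1000, 0.0800, 0.8200), p(B) = (0.6500, 0.3500).
I(A;B) = Σ p(x,y)·log₂[p(x,y)/(p(x)p(y))].
  (α,0): 0.07·log₂(1.0769) = 0.0075
  (α,1): 0.03·log₂(0.8571) = -0.0067
  (β,0): 0.05·log₂(0.9615) = -0.0028
  (β,1): 0.03·log₂(1.0714) = 0.0030
  (γ,0): 0.53·log₂(0.9944) = -0.0043
  (γ,1): 0.29·log₂(1.0105) = 0.0044
Sum = 0.001 bits.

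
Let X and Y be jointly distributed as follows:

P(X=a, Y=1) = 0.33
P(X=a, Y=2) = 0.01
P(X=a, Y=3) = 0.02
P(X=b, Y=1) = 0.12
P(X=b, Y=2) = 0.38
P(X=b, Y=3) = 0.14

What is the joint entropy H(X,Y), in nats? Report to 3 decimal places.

H(X,Y) = −Σ p(x,y)·ln p(x,y) over all 6 cells.
  cell (a,1): −0.33·ln0.33 = 0.3659
  cell (a,2): −0.01·ln0.01 = 0.0461
  cell (a,3): −0.02·ln0.02 = 0.0782
  cell (b,1): −0.12·ln0.12 = 0.2544
  cell (b,2): −0.38·ln0.38 = 0.3677
  cell (b,3): −0.14·ln0.14 = 0.2753
Sum = 1.388 nats.

1.388 nats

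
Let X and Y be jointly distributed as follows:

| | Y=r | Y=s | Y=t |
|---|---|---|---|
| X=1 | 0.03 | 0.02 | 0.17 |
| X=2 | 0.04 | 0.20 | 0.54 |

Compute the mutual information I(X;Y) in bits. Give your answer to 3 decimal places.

0.031 bits

Marginals: p(X) = (0.2200, 0.7800), p(Y) = (0.0700, 0.2200, 0.7100).
I(X;Y) = H(X) + H(Y) − H(X,Y).
H(X) = 0.7602, H(Y) = 1.0999, H(X,Y) = 1.8294.
I(X;Y) = 0.7602 + 1.0999 − 1.8294 = 0.031 bits.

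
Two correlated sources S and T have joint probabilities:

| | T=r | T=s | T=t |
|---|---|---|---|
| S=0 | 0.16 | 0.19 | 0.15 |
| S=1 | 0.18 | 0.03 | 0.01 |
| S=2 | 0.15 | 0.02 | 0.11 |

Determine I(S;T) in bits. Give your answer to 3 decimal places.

Marginals: p(S) = (0.5000, 0.2200, 0.2800), p(T) = (0.4900, 0.2400, 0.2700).
I(S;T) = Σ p(x,y)·log₂[p(x,y)/(p(x)p(y))].
  (0,r): 0.16·log₂(0.6531) = -0.0984
  (0,s): 0.19·log₂(1.5833) = 0.1260
  (0,t): 0.15·log₂(1.1111) = 0.0228
  (1,r): 0.18·log₂(1.6698) = 0.1331
  (1,s): 0.03·log₂(0.5682) = -0.0245
  (1,t): 0.01·log₂(0.1684) = -0.0257
  (2,r): 0.15·log₂(1.0933) = 0.0193
  (2,s): 0.02·log₂(0.2976) = -0.0350
  (2,t): 0.11·log₂(1.4550) = 0.0595
Sum = 0.177 bits.

0.177 bits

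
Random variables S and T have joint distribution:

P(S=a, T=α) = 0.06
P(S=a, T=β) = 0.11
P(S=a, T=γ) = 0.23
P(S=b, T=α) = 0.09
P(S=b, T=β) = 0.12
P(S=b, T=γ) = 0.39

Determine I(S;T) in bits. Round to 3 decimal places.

0.006 bits

Marginals: p(S) = (0.4000, 0.6000), p(T) = (0.1500, 0.2300, 0.6200).
I(S;T) = H(S) + H(T) − H(S,T).
H(S) = 0.9710, H(T) = 1.3258, H(S,T) = 2.2910.
I(S;T) = 0.9710 + 1.3258 − 2.2910 = 0.006 bits.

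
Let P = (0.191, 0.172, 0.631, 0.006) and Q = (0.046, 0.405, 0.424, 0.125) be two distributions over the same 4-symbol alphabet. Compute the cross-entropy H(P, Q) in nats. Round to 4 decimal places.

1.2975 nats

H(P,Q) = −Σ p·ln q.
  −0.191·ln(0.046) = 0.58811
  −0.172·ln(0.405) = 0.15547
  −0.631·ln(0.424) = 0.54141
  −0.006·ln(0.125) = 0.01248
H(P,Q) = 1.2975 nats.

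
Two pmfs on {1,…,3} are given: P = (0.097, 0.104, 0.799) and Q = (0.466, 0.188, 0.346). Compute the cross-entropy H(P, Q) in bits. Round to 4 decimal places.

1.5810 bits

H(P,Q) = −Σ p·log₂ q.
  −0.097·log₂(0.466) = 0.10686
  −0.104·log₂(0.188) = 0.25076
  −0.799·log₂(0.346) = 1.22339
H(P,Q) = 1.5810 bits.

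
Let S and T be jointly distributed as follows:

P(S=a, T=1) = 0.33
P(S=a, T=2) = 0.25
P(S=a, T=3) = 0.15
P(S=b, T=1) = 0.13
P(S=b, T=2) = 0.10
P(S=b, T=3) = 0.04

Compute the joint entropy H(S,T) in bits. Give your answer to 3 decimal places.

2.339 bits

H(S,T) = −Σ p(x,y)·log₂ p(x,y) over all 6 cells.
  cell (a,1): −0.33·log₂0.33 = 0.5278
  cell (a,2): −0.25·log₂0.25 = 0.5000
  cell (a,3): −0.15·log₂0.15 = 0.4105
  cell (b,1): −0.13·log₂0.13 = 0.3826
  cell (b,2): −0.10·log₂0.10 = 0.3322
  cell (b,3): −0.04·log₂0.04 = 0.1858
Sum = 2.339 bits.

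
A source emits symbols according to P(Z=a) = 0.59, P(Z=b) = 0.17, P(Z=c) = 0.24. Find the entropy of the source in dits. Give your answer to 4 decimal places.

H(Z) = −Σ p·log₁₀ p.
  −(0.59)·log₁₀(0.59) = 0.13520
  −(0.17)·log₁₀(0.17) = 0.13082
  −(0.24)·log₁₀(0.24) = 0.14875
Sum: 0.13520 + 0.13082 + 0.14875 = 0.4148 dits.

0.4148 dits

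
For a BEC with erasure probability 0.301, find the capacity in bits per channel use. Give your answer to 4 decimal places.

Binary erasure channel: capacity C = 1 − ε.
C = 1 − 0.301 = 0.6990 bits per channel use.

0.6990 bits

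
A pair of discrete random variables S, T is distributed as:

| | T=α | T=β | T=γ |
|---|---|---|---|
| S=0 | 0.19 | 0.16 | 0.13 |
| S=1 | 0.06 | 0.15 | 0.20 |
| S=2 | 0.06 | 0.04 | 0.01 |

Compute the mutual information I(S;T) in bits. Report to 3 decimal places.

0.094 bits

Marginals: p(S) = (0.4800, 0.4100, 0.1100), p(T) = (0.3100, 0.3500, 0.3400).
I(S;T) = H(S) + H(T) − H(S,T).
H(S) = 1.3859, H(T) = 1.5831, H(S,T) = 2.8751.
I(S;T) = 1.3859 + 1.5831 − 2.8751 = 0.094 bits.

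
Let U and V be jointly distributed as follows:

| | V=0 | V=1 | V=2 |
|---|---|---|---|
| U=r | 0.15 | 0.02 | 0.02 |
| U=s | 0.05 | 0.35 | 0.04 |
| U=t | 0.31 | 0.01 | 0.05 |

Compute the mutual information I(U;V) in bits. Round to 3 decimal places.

0.509 bits

Marginals: p(U) = (0.1900, 0.4400, 0.3700), p(V) = (0.5100, 0.3800, 0.1100).
I(U;V) = H(U) + H(V) − H(U,V).
H(U) = 1.5071, H(V) = 1.3762, H(U,V) = 2.3746.
I(U;V) = 1.5071 + 1.3762 − 2.3746 = 0.509 bits.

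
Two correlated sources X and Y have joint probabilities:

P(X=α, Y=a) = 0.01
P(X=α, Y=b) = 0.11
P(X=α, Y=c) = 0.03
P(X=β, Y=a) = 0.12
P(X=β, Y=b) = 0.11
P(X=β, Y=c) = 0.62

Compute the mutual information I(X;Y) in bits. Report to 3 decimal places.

Marginals: p(X) = (0.1500, 0.8500), p(Y) = (0.1300, 0.2200, 0.6500).
I(X;Y) = Σ p(x,y)·log₂[p(x,y)/(p(x)p(y))].
  (α,a): 0.01·log₂(0.5128) = -0.0096
  (α,b): 0.11·log₂(3.3333) = 0.1911
  (α,c): 0.03·log₂(0.3077) = -0.0510
  (β,a): 0.12·log₂(1.0860) = 0.0143
  (β,b): 0.11·log₂(0.5882) = -0.0842
  (β,c): 0.62·log₂(1.1222) = 0.1031
Sum = 0.164 bits.

0.164 bits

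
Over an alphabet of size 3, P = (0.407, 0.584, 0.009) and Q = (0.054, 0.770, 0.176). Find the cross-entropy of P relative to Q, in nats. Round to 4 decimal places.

1.3562 nats

H(P,Q) = −Σ p·ln q.
  −0.407·ln(0.054) = 1.18794
  −0.584·ln(0.770) = 0.15264
  −0.009·ln(0.176) = 0.01564
H(P,Q) = 1.3562 nats.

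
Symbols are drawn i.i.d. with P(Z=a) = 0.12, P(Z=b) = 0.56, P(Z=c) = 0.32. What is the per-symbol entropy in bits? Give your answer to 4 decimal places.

H(Z) = −Σ p·log₂ p.
  −(0.12)·log₂(0.12) = 0.36707
  −(0.56)·log₂(0.56) = 0.46844
  −(0.32)·log₂(0.32) = 0.52603
Sum: 0.36707 + 0.46844 + 0.52603 = 1.3615 bits.

1.3615 bits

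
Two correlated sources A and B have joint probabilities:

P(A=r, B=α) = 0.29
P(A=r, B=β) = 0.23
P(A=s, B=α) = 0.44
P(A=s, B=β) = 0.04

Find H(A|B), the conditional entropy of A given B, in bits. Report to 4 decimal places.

Marginals: p(A) = (0.5200, 0.4800), p(B) = (0.7300, 0.2700).
H(A|B) = Σ p(B) · H(A|B=·).
  B=α: p=0.7300, H(A|B=α) = 0.9693
  B=β: p=0.2700, H(A|B=β) = 0.6052
Weighted sum = 0.8710 bits.

0.8710 bits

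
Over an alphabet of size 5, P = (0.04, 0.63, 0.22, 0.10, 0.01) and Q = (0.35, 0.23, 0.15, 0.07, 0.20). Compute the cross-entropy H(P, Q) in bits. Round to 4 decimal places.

H(P,Q) = −Σ p·log₂ q.
  −0.04·log₂(0.35) = 0.06058
  −0.63·log₂(0.23) = 1.33579
  −0.22·log₂(0.15) = 0.60213
  −0.10·log₂(0.07) = 0.38365
  −0.01·log₂(0.20) = 0.02322
H(P,Q) = 2.4054 bits.

2.4054 bits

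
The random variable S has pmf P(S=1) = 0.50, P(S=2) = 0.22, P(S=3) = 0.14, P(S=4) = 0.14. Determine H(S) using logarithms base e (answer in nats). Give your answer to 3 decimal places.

1.230 nats

H(S) = −Σ p·ln p.
  −(0.50)·ln(0.50) = 0.3466
  −(0.22)·ln(0.22) = 0.3331
  −(0.14)·ln(0.14) = 0.2753
  −(0.14)·ln(0.14) = 0.2753
Sum: 0.3466 + 0.3331 + 0.2753 + 0.2753 = 1.230 nats.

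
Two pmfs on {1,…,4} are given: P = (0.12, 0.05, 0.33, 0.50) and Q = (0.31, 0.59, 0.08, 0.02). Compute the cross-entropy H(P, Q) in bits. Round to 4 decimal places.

H(P,Q) = −Σ p·log₂ q.
  −0.12·log₂(0.31) = 0.20276
  −0.05·log₂(0.59) = 0.03806
  −0.33·log₂(0.08) = 1.20247
  −0.50·log₂(0.02) = 2.82193
H(P,Q) = 4.2652 bits.

4.2652 bits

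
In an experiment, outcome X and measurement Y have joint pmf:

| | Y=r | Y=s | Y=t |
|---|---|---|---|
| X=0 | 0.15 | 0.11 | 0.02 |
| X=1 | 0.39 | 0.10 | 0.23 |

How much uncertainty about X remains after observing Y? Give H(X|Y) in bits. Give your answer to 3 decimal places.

0.770 bits

Chain rule: H(X|Y) = H(X,Y) − H(Y).
Marginals: p(X) = (0.2800, 0.7200), p(Y) = (0.5400, 0.2100, 0.2500).
H(X,Y) = 2.2234 bits; H(Y) = 1.4529 bits.
H(X|Y) = 2.2234 − 1.4529 = 0.770 bits.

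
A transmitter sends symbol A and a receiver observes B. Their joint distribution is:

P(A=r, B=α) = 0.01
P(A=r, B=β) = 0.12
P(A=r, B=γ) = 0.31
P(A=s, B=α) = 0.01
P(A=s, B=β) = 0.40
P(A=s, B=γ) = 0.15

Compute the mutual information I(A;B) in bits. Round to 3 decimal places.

Marginals: p(A) = (0.4400, 0.5600), p(B) = (0.0200, 0.5200, 0.4600).
I(A;B) = Σ p(x,y)·log₂[p(x,y)/(p(x)p(y))].
  (r,α): 0.01·log₂(1.1364) = 0.0018
  (r,β): 0.12·log₂(0.5245) = -0.1117
  (r,γ): 0.31·log₂(1.5316) = 0.1907
  (s,α): 0.01·log₂(0.8929) = -0.0016
  (s,β): 0.40·log₂(1.3736) = 0.1832
  (s,γ): 0.15·log₂(0.5823) = -0.1170
Sum = 0.145 bits.

0.145 bits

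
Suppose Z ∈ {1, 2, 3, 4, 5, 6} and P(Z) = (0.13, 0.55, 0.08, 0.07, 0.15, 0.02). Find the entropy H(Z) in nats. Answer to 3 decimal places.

1.345 nats

H(Z) = −Σ p·ln p.
  −(0.13)·ln(0.13) = 0.2652
  −(0.55)·ln(0.55) = 0.3288
  −(0.08)·ln(0.08) = 0.2021
  −(0.07)·ln(0.07) = 0.1861
  −(0.15)·ln(0.15) = 0.2846
  −(0.02)·ln(0.02) = 0.0782
Sum: 0.2652 + 0.3288 + 0.2021 + 0.1861 + 0.2846 + 0.0782 = 1.345 nats.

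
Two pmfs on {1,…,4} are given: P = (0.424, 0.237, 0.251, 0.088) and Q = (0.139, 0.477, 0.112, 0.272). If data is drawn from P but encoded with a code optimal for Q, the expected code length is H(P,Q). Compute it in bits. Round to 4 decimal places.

H(P,Q) = −Σ p·log₂ q.
  −0.424·log₂(0.139) = 1.20706
  −0.237·log₂(0.477) = 0.25310
  −0.251·log₂(0.112) = 0.79277
  −0.088·log₂(0.272) = 0.16529
H(P,Q) = 2.4182 bits.

2.4182 bits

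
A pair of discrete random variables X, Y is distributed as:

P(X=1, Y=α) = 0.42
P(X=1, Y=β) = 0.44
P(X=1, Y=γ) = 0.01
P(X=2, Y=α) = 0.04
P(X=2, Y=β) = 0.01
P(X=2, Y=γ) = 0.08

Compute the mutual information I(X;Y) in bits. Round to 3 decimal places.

0.247 bits

Marginals: p(X) = (0.8700, 0.1300), p(Y) = (0.4600, 0.4500, 0.0900).
I(X;Y) = H(X) + H(Y) − H(X,Y).
H(X) = 0.5574, H(Y) = 1.3464, H(X,Y) = 1.6569.
I(X;Y) = 0.5574 + 1.3464 − 1.6569 = 0.247 bits.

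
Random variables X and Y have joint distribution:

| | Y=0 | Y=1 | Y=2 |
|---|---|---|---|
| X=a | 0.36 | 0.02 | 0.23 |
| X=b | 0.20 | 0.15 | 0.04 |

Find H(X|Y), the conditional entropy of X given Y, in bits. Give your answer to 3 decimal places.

0.779 bits

Marginals: p(X) = (0.6100, 0.3900), p(Y) = (0.5600, 0.1700, 0.2700).
H(X|Y) = Σ p(Y) · H(X|Y=·).
  Y=0: p=0.5600, H(X|Y=0) = 0.9403
  Y=1: p=0.1700, H(X|Y=1) = 0.5226
  Y=2: p=0.2700, H(X|Y=2) = 0.6052
Weighted sum = 0.779 bits.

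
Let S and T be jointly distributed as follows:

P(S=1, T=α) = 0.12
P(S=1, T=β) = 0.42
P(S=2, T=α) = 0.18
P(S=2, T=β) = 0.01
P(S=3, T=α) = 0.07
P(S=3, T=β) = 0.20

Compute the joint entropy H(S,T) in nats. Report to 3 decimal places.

H(S,T) = −Σ p(x,y)·ln p(x,y) over all 6 cells.
  cell (1,α): −0.12·ln0.12 = 0.2544
  cell (1,β): −0.42·ln0.42 = 0.3644
  cell (2,α): −0.18·ln0.18 = 0.3087
  cell (2,β): −0.01·ln0.01 = 0.0461
  cell (3,α): −0.07·ln0.07 = 0.1861
  cell (3,β): −0.20·ln0.20 = 0.3219
Sum = 1.482 nats.

1.482 nats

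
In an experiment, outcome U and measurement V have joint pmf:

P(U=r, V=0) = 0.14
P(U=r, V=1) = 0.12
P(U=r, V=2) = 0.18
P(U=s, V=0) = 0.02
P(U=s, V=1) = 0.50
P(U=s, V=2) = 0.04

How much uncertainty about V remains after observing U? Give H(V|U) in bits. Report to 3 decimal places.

Chain rule: H(V|U) = H(U,V) − H(U).
Marginals: p(U) = (0.4400, 0.5600), p(V) = (0.1600, 0.6200, 0.2200).
H(U,V) = 2.0081 bits; H(U) = 0.9896 bits.
H(V|U) = 2.0081 − 0.9896 = 1.019 bits.

1.019 bits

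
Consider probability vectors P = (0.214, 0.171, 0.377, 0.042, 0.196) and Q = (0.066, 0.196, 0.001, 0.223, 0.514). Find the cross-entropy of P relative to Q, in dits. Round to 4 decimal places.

H(P,Q) = −Σ p·log₁₀ q.
  −0.214·log₁₀(0.066) = 0.25262
  −0.171·log₁₀(0.196) = 0.12102
  −0.377·log₁₀(0.001) = 1.13100
  −0.042·log₁₀(0.223) = 0.02737
  −0.196·log₁₀(0.514) = 0.05665
H(P,Q) = 1.5887 dits.

1.5887 dits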